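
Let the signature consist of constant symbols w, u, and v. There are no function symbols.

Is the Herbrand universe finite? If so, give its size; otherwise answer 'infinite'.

There are no function symbols, so every ground term is one of the 3 constants.
The Herbrand universe is {w, u, v}, which is finite with 3 elements.

3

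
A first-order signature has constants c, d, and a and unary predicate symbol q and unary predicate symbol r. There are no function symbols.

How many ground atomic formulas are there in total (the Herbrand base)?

6

With no function symbols, the Herbrand universe is just the 3 constants.
Ground atoms per predicate: q: 3, r: 3.
Herbrand base size = 3 + 3 = 6.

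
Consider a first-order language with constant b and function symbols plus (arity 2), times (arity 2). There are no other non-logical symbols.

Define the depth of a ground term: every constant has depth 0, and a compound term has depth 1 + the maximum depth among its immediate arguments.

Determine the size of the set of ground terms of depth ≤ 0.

1

Let N_k = |{terms of depth ≤ k}|. Then N_0 = 1 and N_k = 1 + N_{k-1}^2 + N_{k-1}^2 for k ≥ 1 (one summand per function symbol, arity giving the exponent).
N_0 = 1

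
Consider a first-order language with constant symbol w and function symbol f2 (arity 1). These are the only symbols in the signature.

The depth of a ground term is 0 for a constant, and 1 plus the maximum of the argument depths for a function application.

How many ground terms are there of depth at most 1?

2

If N_k denotes the number of depth-≤k ground terms, the 1 constant gives N_0 = 1, and each function symbol of arity r contributes N_{k-1}^r new terms at level k: N_k = 1 + N_{k-1}.
N_0 = 1
N_1 = 1 + 1 = 2
Explicitly: w, f2(w).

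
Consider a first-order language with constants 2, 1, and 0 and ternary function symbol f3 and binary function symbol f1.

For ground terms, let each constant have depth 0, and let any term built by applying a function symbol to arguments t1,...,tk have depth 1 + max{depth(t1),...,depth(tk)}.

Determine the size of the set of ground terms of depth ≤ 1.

39

Let N_k = |{terms of depth ≤ k}|. Then N_0 = 3 and N_k = 3 + N_{k-1}^3 + N_{k-1}^2 for k ≥ 1 (one summand per function symbol, arity giving the exponent).
N_0 = 3
N_1 = 3 + 3^3 + 3^2 = 39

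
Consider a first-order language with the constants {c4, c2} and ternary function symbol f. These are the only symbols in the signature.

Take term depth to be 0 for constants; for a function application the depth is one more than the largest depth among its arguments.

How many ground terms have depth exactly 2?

992

Write N_k for the number of ground terms of depth ≤ k. A term of depth ≤ k is either a constant or a function symbol applied to arguments of depth ≤ k−1, so N_k = 2 + N_{k-1}^3.
N_0 = 2
N_1 = 2 + 2^3 = 10
N_2 = 2 + 10^3 = 1002
Terms of depth exactly 2: N_2 − N_1 = 1002 − 10 = 992.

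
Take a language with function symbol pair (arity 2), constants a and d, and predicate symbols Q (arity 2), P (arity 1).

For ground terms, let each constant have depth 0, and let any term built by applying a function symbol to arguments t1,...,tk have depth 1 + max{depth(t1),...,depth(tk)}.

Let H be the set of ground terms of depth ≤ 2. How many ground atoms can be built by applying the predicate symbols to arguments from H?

First count ground terms of depth ≤ 2.
Let N_k count ground terms of depth at most k. Each non-constant term of depth ≤ k is some function symbol applied to depth-≤(k−1) arguments, giving N_k = 2 + N_{k-1}^2.
N_0 = 2
N_1 = 2 + 2^2 = 6
N_2 = 2 + 6^2 = 38
So |H| = 38.
Each predicate of arity r yields |H|^r ground atoms (one per choice of an r-tuple from H):
  Q: 38^2 = 1444;  P: 38
Total ground atoms: 1444 + 38 = 1482.

1482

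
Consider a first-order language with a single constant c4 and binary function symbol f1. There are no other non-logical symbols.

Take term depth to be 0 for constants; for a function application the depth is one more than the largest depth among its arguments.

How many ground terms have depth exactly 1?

If N_k denotes the number of depth-≤k ground terms, the 1 constant gives N_0 = 1, and each function symbol of arity r contributes N_{k-1}^r new terms at level k: N_k = 1 + N_{k-1}^2.
N_0 = 1
N_1 = 1 + 1^2 = 2
Terms of depth exactly 1: N_1 − N_0 = 2 − 1 = 1.

1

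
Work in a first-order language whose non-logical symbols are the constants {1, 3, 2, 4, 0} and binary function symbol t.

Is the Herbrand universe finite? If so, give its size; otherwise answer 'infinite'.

infinite

The signature has at least one function symbol (t, arity 2) and at least one constant (1).
Iterating t gives infinitely many distinct ground terms: 1, t(1, 1), t(t(1, 1), t(1, 1)), ...
So the Herbrand universe is infinite.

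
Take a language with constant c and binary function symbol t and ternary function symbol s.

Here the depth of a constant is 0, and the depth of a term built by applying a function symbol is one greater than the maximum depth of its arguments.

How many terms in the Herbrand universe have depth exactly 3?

Write N_k for the number of ground terms of depth ≤ k. A term of depth ≤ k is either a constant or a function symbol applied to arguments of depth ≤ k−1, so N_k = 1 + N_{k-1}^2 + N_{k-1}^3.
N_0 = 1
N_1 = 1 + 1^2 + 1^3 = 3
N_2 = 1 + 3^2 + 3^3 = 37
N_3 = 1 + 37^2 + 37^3 = 52023
Terms of depth exactly 3: N_3 − N_2 = 52023 − 37 = 51986.

51986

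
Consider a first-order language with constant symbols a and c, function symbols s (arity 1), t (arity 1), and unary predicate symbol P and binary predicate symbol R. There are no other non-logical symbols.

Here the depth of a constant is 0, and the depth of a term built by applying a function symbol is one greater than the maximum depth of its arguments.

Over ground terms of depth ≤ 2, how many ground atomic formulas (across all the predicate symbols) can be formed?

210

First count ground terms of depth ≤ 2.
Let N_k count ground terms of depth at most k. Each non-constant term of depth ≤ k is some function symbol applied to depth-≤(k−1) arguments, giving N_k = 2 + N_{k-1} + N_{k-1}.
N_0 = 2
N_1 = 2 + 2 + 2 = 6
N_2 = 2 + 6 + 6 = 14
So |H| = 14.
Each predicate of arity r yields |H|^r ground atoms (one per choice of an r-tuple from H):
  P: 14;  R: 14^2 = 196
Total ground atoms: 14 + 196 = 210.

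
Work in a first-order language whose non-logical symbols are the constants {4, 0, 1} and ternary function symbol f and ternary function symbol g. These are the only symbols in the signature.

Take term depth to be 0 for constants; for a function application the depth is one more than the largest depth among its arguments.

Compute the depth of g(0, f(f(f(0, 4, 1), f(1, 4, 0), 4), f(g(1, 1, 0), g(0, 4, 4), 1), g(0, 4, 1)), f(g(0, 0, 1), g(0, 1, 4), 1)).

4

depth(f(0, 4, 1)) = 1 + max(0, 0, 0) = 1
depth(f(1, 4, 0)) = 1 + max(0, 0, 0) = 1
depth(f(f(0, 4, 1), f(1, 4, 0), 4)) = 1 + max(1, 1, 0) = 2
depth(g(1, 1, 0)) = 1 + max(0, 0, 0) = 1
depth(g(0, 4, 4)) = 1 + max(0, 0, 0) = 1
depth(f(g(1, 1, 0), g(0, 4, 4), 1)) = 1 + max(1, 1, 0) = 2
depth(g(0, 4, 1)) = 1 + max(0, 0, 0) = 1
depth(f(f(f(0, 4, 1), f(1, 4, 0), 4), f(g(1, 1, 0), g(0, 4, 4), 1), g(0, 4, 1))) = 1 + max(2, 2, 1) = 3
depth(g(0, 0, 1)) = 1 + max(0, 0, 0) = 1
depth(g(0, 1, 4)) = 1 + max(0, 0, 0) = 1
depth(f(g(0, 0, 1), g(0, 1, 4), 1)) = 1 + max(1, 1, 0) = 2
depth(g(0, f(f(f(0, 4, 1), f(1, 4, 0), 4), f(g(1, 1, 0), g(0, 4, 4), 1), g(0, 4, 1)), f(g(0, 0, 1), g(0, 1, 4), 1))) = 1 + max(0, 3, 2) = 4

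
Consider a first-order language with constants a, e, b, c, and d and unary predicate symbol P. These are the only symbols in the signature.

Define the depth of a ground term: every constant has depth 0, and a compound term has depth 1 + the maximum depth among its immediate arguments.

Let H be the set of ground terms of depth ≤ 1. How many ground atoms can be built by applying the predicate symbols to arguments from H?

5

First count ground terms of depth ≤ 1.
With no function symbols every ground term is a constant, so there are exactly 5 ground terms at every depth bound.
N_0 = 5
N_1 = 5
Explicitly: a, e, b, c, d.
So |H| = 5.
For each predicate symbol, the number of ground atoms is |H| raised to its arity; summing:
  P: 5
Total ground atoms: 5.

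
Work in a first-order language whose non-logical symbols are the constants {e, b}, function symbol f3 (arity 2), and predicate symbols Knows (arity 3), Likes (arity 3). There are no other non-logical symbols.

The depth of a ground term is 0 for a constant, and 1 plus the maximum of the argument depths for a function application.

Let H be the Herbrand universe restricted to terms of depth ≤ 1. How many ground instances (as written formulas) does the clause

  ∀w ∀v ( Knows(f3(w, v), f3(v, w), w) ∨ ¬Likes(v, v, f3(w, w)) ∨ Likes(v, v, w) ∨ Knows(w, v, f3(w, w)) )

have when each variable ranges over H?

36

Ground terms of depth ≤ 1:
  If N_k denotes the number of depth-≤k ground terms, the 2 constants give N_0 = 2, and each function symbol of arity r contributes N_{k-1}^r new terms at level k: N_k = 2 + N_{k-1}^2.
  N_0 = 2
  N_1 = 2 + 2^2 = 6
  Explicitly: e, b, f3(e, e), f3(e, b), f3(b, e), f3(b, b).
So there are 6 ground terms available for substitution.
There are 2 variables to instantiate (w, v), each occurring in at least one literal, so different choices give different ground instances.
Number of ground instances = 6^2 = 36.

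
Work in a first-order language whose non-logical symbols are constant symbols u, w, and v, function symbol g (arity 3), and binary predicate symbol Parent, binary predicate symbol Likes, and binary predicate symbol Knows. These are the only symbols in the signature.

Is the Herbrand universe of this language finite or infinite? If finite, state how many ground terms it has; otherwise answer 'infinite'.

The signature has at least one function symbol (g, arity 3) and at least one constant (u).
Iterating g gives infinitely many distinct ground terms: u, g(u, u, u), g(g(u, u, u), g(u, u, u), g(u, u, u)), ...
So the Herbrand universe is infinite.

infinite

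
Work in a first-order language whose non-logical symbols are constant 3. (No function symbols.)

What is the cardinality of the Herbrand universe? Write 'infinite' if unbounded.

1

There are no function symbols, so the only ground term is the single constant.
The Herbrand universe is {3}, finite with 1 element.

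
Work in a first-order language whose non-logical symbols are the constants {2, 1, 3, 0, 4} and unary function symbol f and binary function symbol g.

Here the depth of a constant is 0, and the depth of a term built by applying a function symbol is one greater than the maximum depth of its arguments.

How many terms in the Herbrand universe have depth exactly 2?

1230

Let N_k count ground terms of depth at most k. Each non-constant term of depth ≤ k is some function symbol applied to depth-≤(k−1) arguments, giving N_k = 5 + N_{k-1} + N_{k-1}^2.
N_0 = 5
N_1 = 5 + 5 + 5^2 = 35
N_2 = 5 + 35 + 35^2 = 1265
Terms of depth exactly 2: N_2 − N_1 = 1265 − 35 = 1230.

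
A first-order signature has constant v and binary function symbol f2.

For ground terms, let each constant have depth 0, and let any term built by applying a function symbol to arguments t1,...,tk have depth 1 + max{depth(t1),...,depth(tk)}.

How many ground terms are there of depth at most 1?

Count level by level. With function symbols f2/2, the terms of depth ≤ k are the 1 constant together with each function applied to depth-≤(k−1) tuples, so N_k = 1 + N_{k-1}^2.
N_0 = 1
N_1 = 1 + 1^2 = 2

2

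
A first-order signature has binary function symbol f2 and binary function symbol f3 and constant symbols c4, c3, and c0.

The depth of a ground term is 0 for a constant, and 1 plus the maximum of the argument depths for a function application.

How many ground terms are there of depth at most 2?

885

Write N_k for the number of ground terms of depth ≤ k. A term of depth ≤ k is either a constant or a function symbol applied to arguments of depth ≤ k−1, so N_k = 3 + N_{k-1}^2 + N_{k-1}^2.
N_0 = 3
N_1 = 3 + 3^2 + 3^2 = 21
N_2 = 3 + 21^2 + 21^2 = 885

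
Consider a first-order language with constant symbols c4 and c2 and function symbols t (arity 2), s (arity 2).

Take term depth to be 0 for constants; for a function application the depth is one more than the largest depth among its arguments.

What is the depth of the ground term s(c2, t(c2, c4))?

depth(t(c2, c4)) = 1 + max(0, 0) = 1
depth(s(c2, t(c2, c4))) = 1 + max(0, 1) = 2

2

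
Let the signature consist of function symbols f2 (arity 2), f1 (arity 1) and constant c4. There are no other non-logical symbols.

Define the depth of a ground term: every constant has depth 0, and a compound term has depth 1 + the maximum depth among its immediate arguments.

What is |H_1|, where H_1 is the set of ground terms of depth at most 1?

3

Write N_k for the number of ground terms of depth ≤ k. A term of depth ≤ k is either a constant or a function symbol applied to arguments of depth ≤ k−1, so N_k = 1 + N_{k-1}^2 + N_{k-1}.
N_0 = 1
N_1 = 1 + 1^2 + 1 = 3
Explicitly: c4, f2(c4, c4), f1(c4).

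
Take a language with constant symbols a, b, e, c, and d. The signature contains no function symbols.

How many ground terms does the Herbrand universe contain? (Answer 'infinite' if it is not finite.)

5

There are no function symbols, so every ground term is one of the 5 constants.
The Herbrand universe is {a, b, e, c, d}, which is finite with 5 elements.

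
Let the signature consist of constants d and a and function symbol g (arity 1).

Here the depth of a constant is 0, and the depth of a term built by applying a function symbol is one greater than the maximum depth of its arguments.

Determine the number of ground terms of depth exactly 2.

2

If N_k denotes the number of depth-≤k ground terms, the 2 constants give N_0 = 2, and each function symbol of arity r contributes N_{k-1}^r new terms at level k: N_k = 2 + N_{k-1}.
N_0 = 2
N_1 = 2 + 2 = 4
N_2 = 2 + 4 = 6
Terms of depth exactly 2: N_2 − N_1 = 6 − 4 = 2.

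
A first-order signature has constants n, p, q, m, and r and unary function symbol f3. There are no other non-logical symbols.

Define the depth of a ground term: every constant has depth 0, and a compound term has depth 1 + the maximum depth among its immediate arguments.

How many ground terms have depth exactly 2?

Let N_k count ground terms of depth at most k. Each non-constant term of depth ≤ k is some function symbol applied to depth-≤(k−1) arguments, giving N_k = 5 + N_{k-1}.
N_0 = 5
N_1 = 5 + 5 = 10
N_2 = 5 + 10 = 15
Terms of depth exactly 2: N_2 − N_1 = 15 − 10 = 5.

5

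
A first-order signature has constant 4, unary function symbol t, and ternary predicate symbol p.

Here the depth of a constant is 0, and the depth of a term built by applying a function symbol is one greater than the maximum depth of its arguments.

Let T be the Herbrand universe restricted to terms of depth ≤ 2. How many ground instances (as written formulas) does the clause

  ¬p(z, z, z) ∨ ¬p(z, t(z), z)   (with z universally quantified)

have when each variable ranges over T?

3

Ground terms of depth ≤ 2:
  Write N_k for the number of ground terms of depth ≤ k. A term of depth ≤ k is either a constant or a function symbol applied to arguments of depth ≤ k−1, so N_k = 1 + N_{k-1}.
  N_0 = 1
  N_1 = 1 + 1 = 2
  N_2 = 1 + 2 = 3
  Explicitly: 4, t(4), t(t(4)).
So there are 3 ground terms available for substitution.
The body mentions the single quantified variable z; since ground terms form a free algebra, no two substitutions collapse to the same formula.
Number of ground instances = 3.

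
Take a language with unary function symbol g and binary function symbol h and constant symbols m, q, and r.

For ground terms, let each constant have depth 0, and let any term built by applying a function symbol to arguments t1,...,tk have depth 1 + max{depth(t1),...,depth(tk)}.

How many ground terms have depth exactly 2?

228

Let N_k = |{terms of depth ≤ k}|. Then N_0 = 3 and N_k = 3 + N_{k-1} + N_{k-1}^2 for k ≥ 1 (one summand per function symbol, arity giving the exponent).
N_0 = 3
N_1 = 3 + 3 + 3^2 = 15
N_2 = 3 + 15 + 15^2 = 243
Terms of depth exactly 2: N_2 − N_1 = 243 − 15 = 228.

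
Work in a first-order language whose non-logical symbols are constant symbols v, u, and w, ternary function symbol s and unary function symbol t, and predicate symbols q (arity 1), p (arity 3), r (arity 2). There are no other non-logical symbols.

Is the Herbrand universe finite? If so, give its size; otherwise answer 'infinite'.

infinite

The signature has at least one function symbol (s, arity 3) and at least one constant (v).
Iterating s gives infinitely many distinct ground terms: v, s(v, v, v), s(s(v, v, v), s(v, v, v), s(v, v, v)), ...
So the Herbrand universe is infinite.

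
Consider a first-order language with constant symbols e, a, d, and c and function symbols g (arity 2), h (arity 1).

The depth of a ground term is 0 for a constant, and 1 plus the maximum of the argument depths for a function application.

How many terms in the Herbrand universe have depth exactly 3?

Count level by level. With function symbols g/2, h/1, the terms of depth ≤ k are the 4 constants together with each function applied to depth-≤(k−1) tuples, so N_k = 4 + N_{k-1}^2 + N_{k-1}.
N_0 = 4
N_1 = 4 + 4^2 + 4 = 24
N_2 = 4 + 24^2 + 24 = 604
N_3 = 4 + 604^2 + 604 = 365424
Terms of depth exactly 3: N_3 − N_2 = 365424 − 604 = 364820.

364820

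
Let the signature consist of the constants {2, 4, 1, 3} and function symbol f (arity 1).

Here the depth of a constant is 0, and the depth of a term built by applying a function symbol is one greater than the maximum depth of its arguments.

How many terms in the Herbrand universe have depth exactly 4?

4

If N_k denotes the number of depth-≤k ground terms, the 4 constants give N_0 = 4, and each function symbol of arity r contributes N_{k-1}^r new terms at level k: N_k = 4 + N_{k-1}.
N_0 = 4
N_1 = 4 + 4 = 8
N_2 = 4 + 8 = 12
N_3 = 4 + 12 = 16
N_4 = 4 + 16 = 20
Terms of depth exactly 4: N_4 − N_3 = 20 − 16 = 4.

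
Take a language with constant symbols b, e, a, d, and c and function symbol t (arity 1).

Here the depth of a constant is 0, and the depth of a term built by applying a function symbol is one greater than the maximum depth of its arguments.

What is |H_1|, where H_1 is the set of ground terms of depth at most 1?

Write N_k for the number of ground terms of depth ≤ k. A term of depth ≤ k is either a constant or a function symbol applied to arguments of depth ≤ k−1, so N_k = 5 + N_{k-1}.
N_0 = 5
N_1 = 5 + 5 = 10
Explicitly: b, e, a, d, c, t(b), t(e), t(a), t(d), t(c).

10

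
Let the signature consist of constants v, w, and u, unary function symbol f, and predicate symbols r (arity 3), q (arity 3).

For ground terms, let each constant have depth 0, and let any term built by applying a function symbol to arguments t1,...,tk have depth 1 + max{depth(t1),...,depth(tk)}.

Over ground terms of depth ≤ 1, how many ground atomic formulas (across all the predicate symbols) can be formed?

First count ground terms of depth ≤ 1.
Let N_k = |{terms of depth ≤ k}|. Then N_0 = 3 and N_k = 3 + N_{k-1} for k ≥ 1 (one summand per function symbol, arity giving the exponent).
N_0 = 3
N_1 = 3 + 3 = 6
Explicitly: v, w, u, f(v), f(w), f(u).
So |H| = 6.
A ground atom is a predicate applied to a tuple of terms from H, so the count is the sum over predicates of |H|^arity:
  r: 6^3 = 216;  q: 6^3 = 216
Total ground atoms: 216 + 216 = 432.

432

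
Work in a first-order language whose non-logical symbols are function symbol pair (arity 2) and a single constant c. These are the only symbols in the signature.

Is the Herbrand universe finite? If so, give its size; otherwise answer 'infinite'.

The signature has at least one function symbol (pair, arity 2) and at least one constant (c).
Iterating pair gives infinitely many distinct ground terms: c, pair(c, c), pair(pair(c, c), pair(c, c)), ...
So the Herbrand universe is infinite.

infinite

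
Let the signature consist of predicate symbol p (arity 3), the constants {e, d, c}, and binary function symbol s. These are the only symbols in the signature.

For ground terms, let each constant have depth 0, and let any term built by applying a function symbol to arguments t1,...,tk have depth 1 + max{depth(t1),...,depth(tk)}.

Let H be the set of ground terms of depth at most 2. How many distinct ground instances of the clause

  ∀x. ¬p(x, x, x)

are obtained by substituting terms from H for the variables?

Ground terms of depth ≤ 2:
  Write N_k for the number of ground terms of depth ≤ k. A term of depth ≤ k is either a constant or a function symbol applied to arguments of depth ≤ k−1, so N_k = 3 + N_{k-1}^2.
  N_0 = 3
  N_1 = 3 + 3^2 = 12
  N_2 = 3 + 12^2 = 147
So there are 147 ground terms available for substitution.
The body mentions the single quantified variable x; since ground terms form a free algebra, no two substitutions collapse to the same formula.
Number of ground instances = 147.

147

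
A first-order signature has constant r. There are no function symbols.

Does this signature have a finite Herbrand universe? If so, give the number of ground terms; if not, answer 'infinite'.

There are no function symbols, so the only ground term is the single constant.
The Herbrand universe is {r}, finite with 1 element.

1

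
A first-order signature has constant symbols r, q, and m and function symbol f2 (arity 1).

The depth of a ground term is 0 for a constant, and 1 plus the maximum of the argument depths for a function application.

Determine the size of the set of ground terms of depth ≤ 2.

9

Write N_k for the number of ground terms of depth ≤ k. A term of depth ≤ k is either a constant or a function symbol applied to arguments of depth ≤ k−1, so N_k = 3 + N_{k-1}.
N_0 = 3
N_1 = 3 + 3 = 6
N_2 = 3 + 6 = 9
Explicitly: r, q, m, f2(r), f2(q), f2(m), f2(f2(r)), f2(f2(q)), f2(f2(m)).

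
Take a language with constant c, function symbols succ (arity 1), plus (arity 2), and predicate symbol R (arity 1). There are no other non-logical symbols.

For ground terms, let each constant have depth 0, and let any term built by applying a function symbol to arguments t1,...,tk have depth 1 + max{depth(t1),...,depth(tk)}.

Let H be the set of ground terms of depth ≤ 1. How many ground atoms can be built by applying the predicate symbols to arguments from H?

First count ground terms of depth ≤ 1.
Let N_k count ground terms of depth at most k. Each non-constant term of depth ≤ k is some function symbol applied to depth-≤(k−1) arguments, giving N_k = 1 + N_{k-1} + N_{k-1}^2.
N_0 = 1
N_1 = 1 + 1 + 1^2 = 3
So |H| = 3.
A ground atom is a predicate applied to a tuple of terms from H, so the count is the sum over predicates of |H|^arity:
  R: 3
Total ground atoms: 3.

3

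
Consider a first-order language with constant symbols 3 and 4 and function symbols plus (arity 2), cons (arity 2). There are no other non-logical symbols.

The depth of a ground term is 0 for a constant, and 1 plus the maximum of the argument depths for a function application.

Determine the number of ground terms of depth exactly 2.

192

Let N_k count ground terms of depth at most k. Each non-constant term of depth ≤ k is some function symbol applied to depth-≤(k−1) arguments, giving N_k = 2 + N_{k-1}^2 + N_{k-1}^2.
N_0 = 2
N_1 = 2 + 2^2 + 2^2 = 10
N_2 = 2 + 10^2 + 10^2 = 202
Terms of depth exactly 2: N_2 − N_1 = 202 − 10 = 192.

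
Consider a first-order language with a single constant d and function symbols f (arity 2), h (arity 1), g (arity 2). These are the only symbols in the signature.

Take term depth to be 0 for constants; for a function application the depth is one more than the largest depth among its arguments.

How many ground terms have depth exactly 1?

3

Count level by level. With function symbols f/2, h/1, g/2, the terms of depth ≤ k are the 1 constant together with each function applied to depth-≤(k−1) tuples, so N_k = 1 + N_{k-1}^2 + N_{k-1} + N_{k-1}^2.
N_0 = 1
N_1 = 1 + 1^2 + 1 + 1^2 = 4
Terms of depth exactly 1: N_1 − N_0 = 4 − 1 = 3.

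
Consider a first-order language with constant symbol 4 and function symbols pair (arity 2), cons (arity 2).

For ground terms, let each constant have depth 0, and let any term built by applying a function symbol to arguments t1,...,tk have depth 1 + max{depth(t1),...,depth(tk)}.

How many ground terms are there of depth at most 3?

Write N_k for the number of ground terms of depth ≤ k. A term of depth ≤ k is either a constant or a function symbol applied to arguments of depth ≤ k−1, so N_k = 1 + N_{k-1}^2 + N_{k-1}^2.
N_0 = 1
N_1 = 1 + 1^2 + 1^2 = 3
N_2 = 1 + 3^2 + 3^2 = 19
N_3 = 1 + 19^2 + 19^2 = 723

723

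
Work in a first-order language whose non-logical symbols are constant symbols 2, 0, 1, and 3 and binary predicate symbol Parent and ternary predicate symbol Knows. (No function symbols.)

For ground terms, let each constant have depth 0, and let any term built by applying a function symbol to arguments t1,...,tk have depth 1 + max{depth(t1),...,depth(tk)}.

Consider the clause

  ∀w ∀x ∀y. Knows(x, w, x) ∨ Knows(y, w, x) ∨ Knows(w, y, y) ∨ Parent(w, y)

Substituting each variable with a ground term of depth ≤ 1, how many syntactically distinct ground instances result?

64

Ground terms of depth ≤ 1:
  With no function symbols every ground term is a constant, so there are exactly 4 ground terms at every depth bound.
  N_0 = 4
  N_1 = 4
So there are 4 ground terms available for substitution.
There are 3 variables to instantiate (w, x, y), each occurring in at least one literal, so different choices give different ground instances.
Number of ground instances = 4^3 = 64.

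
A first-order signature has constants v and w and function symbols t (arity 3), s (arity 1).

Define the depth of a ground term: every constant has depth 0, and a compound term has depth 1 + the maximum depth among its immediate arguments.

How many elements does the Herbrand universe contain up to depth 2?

1742

Count level by level. With function symbols t/3, s/1, the terms of depth ≤ k are the 2 constants together with each function applied to depth-≤(k−1) tuples, so N_k = 2 + N_{k-1}^3 + N_{k-1}.
N_0 = 2
N_1 = 2 + 2^3 + 2 = 12
N_2 = 2 + 12^3 + 12 = 1742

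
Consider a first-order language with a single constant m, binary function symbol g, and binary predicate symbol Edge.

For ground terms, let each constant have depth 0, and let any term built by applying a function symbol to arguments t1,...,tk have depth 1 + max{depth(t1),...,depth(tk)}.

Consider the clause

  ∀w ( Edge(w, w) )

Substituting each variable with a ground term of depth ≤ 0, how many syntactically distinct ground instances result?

Ground terms of depth ≤ 0:
  Let N_k count ground terms of depth at most k. Each non-constant term of depth ≤ k is some function symbol applied to depth-≤(k−1) arguments, giving N_k = 1 + N_{k-1}^2.
  N_0 = 1
So there is exactly 1 ground term available for substitution.
There is 1 variable to instantiate (w),  occurring in at least one literal, so different choices give different ground instances.
Number of ground instances = 1.

1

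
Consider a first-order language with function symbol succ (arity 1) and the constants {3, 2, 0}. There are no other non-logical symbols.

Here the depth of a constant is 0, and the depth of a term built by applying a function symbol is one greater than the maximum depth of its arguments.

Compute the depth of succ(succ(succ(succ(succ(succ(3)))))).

depth(succ(3)) = 1 + depth(3) = 1 + 0 = 1
depth(succ(succ(3))) = 1 + depth(succ(3)) = 1 + 1 = 2
depth(succ(succ(succ(3)))) = 1 + depth(succ(succ(3))) = 1 + 2 = 3
depth(succ(succ(succ(succ(3))))) = 1 + depth(succ(succ(succ(3)))) = 1 + 3 = 4
depth(succ(succ(succ(succ(succ(3)))))) = 1 + depth(succ(succ(succ(succ(3))))) = 1 + 4 = 5
depth(succ(succ(succ(succ(succ(succ(3))))))) = 1 + depth(succ(succ(succ(succ(succ(3)))))) = 1 + 5 = 6

6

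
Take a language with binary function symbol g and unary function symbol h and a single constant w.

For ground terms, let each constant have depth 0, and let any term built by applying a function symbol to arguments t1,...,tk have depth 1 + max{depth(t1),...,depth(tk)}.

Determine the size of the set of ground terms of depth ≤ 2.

13

Let N_k = |{terms of depth ≤ k}|. Then N_0 = 1 and N_k = 1 + N_{k-1}^2 + N_{k-1} for k ≥ 1 (one summand per function symbol, arity giving the exponent).
N_0 = 1
N_1 = 1 + 1^2 + 1 = 3
N_2 = 1 + 3^2 + 3 = 13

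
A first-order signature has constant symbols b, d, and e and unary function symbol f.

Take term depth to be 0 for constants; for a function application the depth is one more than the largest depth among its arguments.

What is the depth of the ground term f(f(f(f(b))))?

4

depth(f(b)) = 1 + depth(b) = 1 + 0 = 1
depth(f(f(b))) = 1 + depth(f(b)) = 1 + 1 = 2
depth(f(f(f(b)))) = 1 + depth(f(f(b))) = 1 + 2 = 3
depth(f(f(f(f(b))))) = 1 + depth(f(f(f(b)))) = 1 + 3 = 4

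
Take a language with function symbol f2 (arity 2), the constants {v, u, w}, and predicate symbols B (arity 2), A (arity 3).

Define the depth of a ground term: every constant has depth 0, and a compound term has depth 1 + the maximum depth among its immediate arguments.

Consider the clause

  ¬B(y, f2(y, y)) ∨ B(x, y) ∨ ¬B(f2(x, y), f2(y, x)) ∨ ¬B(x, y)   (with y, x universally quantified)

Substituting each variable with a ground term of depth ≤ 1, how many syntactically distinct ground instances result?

Ground terms of depth ≤ 1:
  Let N_k count ground terms of depth at most k. Each non-constant term of depth ≤ k is some function symbol applied to depth-≤(k−1) arguments, giving N_k = 3 + N_{k-1}^2.
  N_0 = 3
  N_1 = 3 + 3^2 = 12
  Explicitly: v, u, w, f2(v, v), f2(v, u), f2(v, w), f2(u, v), f2(u, u), f2(u, w), f2(w, v), f2(w, u), f2(w, w).
So there are 12 ground terms available for substitution.
Each of y, x ranges independently over the available ground terms, and distinct assignments produce distinct instances.
Number of ground instances = 12^2 = 144.

144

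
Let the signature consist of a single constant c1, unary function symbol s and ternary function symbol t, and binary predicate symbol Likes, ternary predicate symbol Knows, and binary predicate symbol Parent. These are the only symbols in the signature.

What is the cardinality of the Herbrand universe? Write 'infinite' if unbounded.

The signature has at least one function symbol (s, arity 1) and at least one constant (c1).
Iterating s gives infinitely many distinct ground terms: c1, s(c1), s(s(c1)), ...
So the Herbrand universe is infinite.

infinite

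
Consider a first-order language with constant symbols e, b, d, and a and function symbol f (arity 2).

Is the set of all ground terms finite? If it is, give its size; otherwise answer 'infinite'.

The signature has at least one function symbol (f, arity 2) and at least one constant (e).
Iterating f gives infinitely many distinct ground terms: e, f(e, e), f(f(e, e), f(e, e)), ...
So the Herbrand universe is infinite.

infinite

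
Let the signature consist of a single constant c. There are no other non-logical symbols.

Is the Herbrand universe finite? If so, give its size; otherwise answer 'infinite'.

There are no function symbols, so the only ground term is the single constant.
The Herbrand universe is {c}, finite with 1 element.

1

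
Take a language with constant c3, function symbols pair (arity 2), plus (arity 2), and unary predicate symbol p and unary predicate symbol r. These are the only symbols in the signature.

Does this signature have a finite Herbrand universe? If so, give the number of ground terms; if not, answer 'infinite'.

infinite

The signature has at least one function symbol (pair, arity 2) and at least one constant (c3).
Iterating pair gives infinitely many distinct ground terms: c3, pair(c3, c3), pair(pair(c3, c3), pair(c3, c3)), ...
So the Herbrand universe is infinite.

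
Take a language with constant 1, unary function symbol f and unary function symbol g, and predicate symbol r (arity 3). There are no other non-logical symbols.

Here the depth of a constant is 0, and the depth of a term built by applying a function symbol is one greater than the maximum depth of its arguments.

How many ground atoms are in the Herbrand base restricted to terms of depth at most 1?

27

First count ground terms of depth ≤ 1.
Count level by level. With function symbols f/1, g/1, the terms of depth ≤ k are the 1 constant together with each function applied to depth-≤(k−1) tuples, so N_k = 1 + N_{k-1} + N_{k-1}.
N_0 = 1
N_1 = 1 + 1 + 1 = 3
So |H| = 3.
Ground atoms are formed by filling each argument slot of a predicate with a term from H, so an r-ary predicate gives |H|^r atoms:
  r: 3^3 = 27
Total ground atoms: 27.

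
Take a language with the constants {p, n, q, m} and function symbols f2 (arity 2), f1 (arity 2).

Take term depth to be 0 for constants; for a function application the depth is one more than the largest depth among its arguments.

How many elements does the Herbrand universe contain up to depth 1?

Count level by level. With function symbols f2/2, f1/2, the terms of depth ≤ k are the 4 constants together with each function applied to depth-≤(k−1) tuples, so N_k = 4 + N_{k-1}^2 + N_{k-1}^2.
N_0 = 4
N_1 = 4 + 4^2 + 4^2 = 36

36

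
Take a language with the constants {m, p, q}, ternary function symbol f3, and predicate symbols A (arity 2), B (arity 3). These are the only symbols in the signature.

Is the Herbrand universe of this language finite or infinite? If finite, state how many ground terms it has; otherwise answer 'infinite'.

The signature has at least one function symbol (f3, arity 3) and at least one constant (m).
Iterating f3 gives infinitely many distinct ground terms: m, f3(m, m, m), f3(f3(m, m, m), f3(m, m, m), f3(m, m, m)), ...
So the Herbrand universe is infinite.

infinite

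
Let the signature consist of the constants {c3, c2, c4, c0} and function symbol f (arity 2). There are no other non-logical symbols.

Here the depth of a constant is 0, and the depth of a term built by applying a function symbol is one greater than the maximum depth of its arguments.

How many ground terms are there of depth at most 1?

20

Let N_k = |{terms of depth ≤ k}|. Then N_0 = 4 and N_k = 4 + N_{k-1}^2 for k ≥ 1 (one summand per function symbol, arity giving the exponent).
N_0 = 4
N_1 = 4 + 4^2 = 20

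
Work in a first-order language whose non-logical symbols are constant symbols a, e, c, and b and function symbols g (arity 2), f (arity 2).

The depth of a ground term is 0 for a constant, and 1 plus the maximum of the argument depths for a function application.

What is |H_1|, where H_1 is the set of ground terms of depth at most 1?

Let N_k count ground terms of depth at most k. Each non-constant term of depth ≤ k is some function symbol applied to depth-≤(k−1) arguments, giving N_k = 4 + N_{k-1}^2 + N_{k-1}^2.
N_0 = 4
N_1 = 4 + 4^2 + 4^2 = 36

36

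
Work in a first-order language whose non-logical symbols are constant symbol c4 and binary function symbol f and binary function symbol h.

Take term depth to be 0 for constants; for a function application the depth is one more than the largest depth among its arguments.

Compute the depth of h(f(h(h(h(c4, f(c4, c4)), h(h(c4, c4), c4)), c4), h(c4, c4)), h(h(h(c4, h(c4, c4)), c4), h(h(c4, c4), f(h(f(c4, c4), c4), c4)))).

6

depth(f(c4, c4)) = 1 + max(0, 0) = 1
depth(h(c4, f(c4, c4))) = 1 + max(0, 1) = 2
depth(h(c4, c4)) = 1 + max(0, 0) = 1
depth(h(h(c4, c4), c4)) = 1 + max(1, 0) = 2
depth(h(h(c4, f(c4, c4)), h(h(c4, c4), c4))) = 1 + max(2, 2) = 3
depth(h(h(h(c4, f(c4, c4)), h(h(c4, c4), c4)), c4)) = 1 + max(3, 0) = 4
depth(f(h(h(h(c4, f(c4, c4)), h(h(c4, c4), c4)), c4), h(c4, c4))) = 1 + max(4, 1) = 5
depth(h(c4, h(c4, c4))) = 1 + max(0, 1) = 2
depth(h(h(c4, h(c4, c4)), c4)) = 1 + max(2, 0) = 3
depth(h(f(c4, c4), c4)) = 1 + max(1, 0) = 2
depth(f(h(f(c4, c4), c4), c4)) = 1 + max(2, 0) = 3
depth(h(h(c4, c4), f(h(f(c4, c4), c4), c4))) = 1 + max(1, 3) = 4
depth(h(h(h(c4, h(c4, c4)), c4), h(h(c4, c4), f(h(f(c4, c4), c4), c4)))) = 1 + max(3, 4) = 5
depth(h(f(h(h(h(c4, f(c4, c4)), h(h(c4, c4), c4)), c4), h(c4, c4)), h(h(h(c4, h(c4, c4)), c4), h(h(c4, c4), f(h(f(c4, c4), c4), c4))))) = 1 + max(5, 5) = 6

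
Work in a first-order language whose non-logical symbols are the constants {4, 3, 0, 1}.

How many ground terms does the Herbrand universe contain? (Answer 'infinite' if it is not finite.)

4

There are no function symbols, so every ground term is one of the 4 constants.
The Herbrand universe is {4, 3, 0, 1}, which is finite with 4 elements.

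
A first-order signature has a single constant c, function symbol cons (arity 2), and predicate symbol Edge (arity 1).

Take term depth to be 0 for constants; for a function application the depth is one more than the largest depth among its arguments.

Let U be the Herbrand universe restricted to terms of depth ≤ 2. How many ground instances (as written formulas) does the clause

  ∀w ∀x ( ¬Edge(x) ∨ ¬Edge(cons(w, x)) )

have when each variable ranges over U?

Ground terms of depth ≤ 2:
  Let N_k = |{terms of depth ≤ k}|. Then N_0 = 1 and N_k = 1 + N_{k-1}^2 for k ≥ 1 (one summand per function symbol, arity giving the exponent).
  N_0 = 1
  N_1 = 1 + 1^2 = 2
  N_2 = 1 + 2^2 = 5
So there are 5 ground terms available for substitution.
The clause has 2 distinct variables (w, x), each appearing in the body. In the free term algebra distinct substitutions yield syntactically distinct ground instances.
Number of ground instances = 5^2 = 25.

25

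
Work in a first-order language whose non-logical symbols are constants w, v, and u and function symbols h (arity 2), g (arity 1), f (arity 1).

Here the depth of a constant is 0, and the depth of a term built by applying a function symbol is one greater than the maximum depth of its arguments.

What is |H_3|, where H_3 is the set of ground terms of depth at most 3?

Count level by level. With function symbols h/2, g/1, f/1, the terms of depth ≤ k are the 3 constants together with each function applied to depth-≤(k−1) tuples, so N_k = 3 + N_{k-1}^2 + N_{k-1} + N_{k-1}.
N_0 = 3
N_1 = 3 + 3^2 + 3 + 3 = 18
N_2 = 3 + 18^2 + 18 + 18 = 363
N_3 = 3 + 363^2 + 363 + 363 = 132498

132498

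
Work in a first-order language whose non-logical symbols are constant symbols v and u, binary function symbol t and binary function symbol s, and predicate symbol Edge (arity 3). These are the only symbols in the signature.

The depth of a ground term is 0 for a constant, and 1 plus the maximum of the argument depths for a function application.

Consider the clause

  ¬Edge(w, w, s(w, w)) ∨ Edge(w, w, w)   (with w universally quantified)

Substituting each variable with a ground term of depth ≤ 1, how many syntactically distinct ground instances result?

10

Ground terms of depth ≤ 1:
  Let N_k count ground terms of depth at most k. Each non-constant term of depth ≤ k is some function symbol applied to depth-≤(k−1) arguments, giving N_k = 2 + N_{k-1}^2 + N_{k-1}^2.
  N_0 = 2
  N_1 = 2 + 2^2 + 2^2 = 10
So there are 10 ground terms available for substitution.
The clause has 1 distinct variable (w), which appears in the body. In the free term algebra distinct substitutions yield syntactically distinct ground instances.
Number of ground instances = 10.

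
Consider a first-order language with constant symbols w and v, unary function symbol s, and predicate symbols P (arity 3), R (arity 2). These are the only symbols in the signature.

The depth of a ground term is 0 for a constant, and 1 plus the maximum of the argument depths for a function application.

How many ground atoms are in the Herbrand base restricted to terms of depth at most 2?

First count ground terms of depth ≤ 2.
Count level by level. With function symbols s/1, the terms of depth ≤ k are the 2 constants together with each function applied to depth-≤(k−1) tuples, so N_k = 2 + N_{k-1}.
N_0 = 2
N_1 = 2 + 2 = 4
N_2 = 2 + 4 = 6
So |H| = 6.
For each predicate symbol, the number of ground atoms is |H| raised to its arity; summing:
  P: 6^3 = 216;  R: 6^2 = 36
Total ground atoms: 216 + 36 = 252.

252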